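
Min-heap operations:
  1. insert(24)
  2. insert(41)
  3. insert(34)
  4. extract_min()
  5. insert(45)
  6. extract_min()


insert(24) -> [24]
insert(41) -> [24, 41]
insert(34) -> [24, 41, 34]
extract_min()->24, [34, 41]
insert(45) -> [34, 41, 45]
extract_min()->34, [41, 45]

Final heap: [41, 45]


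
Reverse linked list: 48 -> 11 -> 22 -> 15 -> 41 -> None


Step 1: curr=48, set curr.next=prev(None) | reversed so far: 48
Step 2: curr=11, set curr.next=prev(48) | reversed so far: 11 -> 48
Step 3: curr=22, set curr.next=prev(11) | reversed so far: 22 -> 11 -> 48
Step 4: curr=15, set curr.next=prev(22) | reversed so far: 15 -> 22 -> 11 -> 48
Step 5: curr=41, set curr.next=prev(15) | reversed so far: 41 -> 15 -> 22 -> 11 -> 48

41 -> 15 -> 22 -> 11 -> 48 -> None


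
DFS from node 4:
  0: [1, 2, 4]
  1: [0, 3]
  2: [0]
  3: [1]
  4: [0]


Visit 4, push [0]
Visit 0, push [2, 1]
Visit 1, push [3]
Visit 3, push []
Visit 2, push []

DFS order: [4, 0, 1, 3, 2]


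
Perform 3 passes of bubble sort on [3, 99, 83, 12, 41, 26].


Initial: [3, 99, 83, 12, 41, 26]
Pass 1: [3, 83, 12, 41, 26, 99] (4 swaps)
Pass 2: [3, 12, 41, 26, 83, 99] (3 swaps)
Pass 3: [3, 12, 26, 41, 83, 99] (1 swaps)

After 3 passes: [3, 12, 26, 41, 83, 99]


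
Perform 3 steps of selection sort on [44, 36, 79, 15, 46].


Initial: [44, 36, 79, 15, 46]
Step 1: min=15 at 3
  Swap: [15, 36, 79, 44, 46]
Step 2: min=36 at 1
  Swap: [15, 36, 79, 44, 46]
Step 3: min=44 at 3
  Swap: [15, 36, 44, 79, 46]

After 3 steps: [15, 36, 44, 79, 46]


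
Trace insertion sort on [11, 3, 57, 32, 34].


Initial: [11, 3, 57, 32, 34]
Insert 3: [3, 11, 57, 32, 34]
Insert 57: [3, 11, 57, 32, 34]
Insert 32: [3, 11, 32, 57, 34]
Insert 34: [3, 11, 32, 34, 57]

Sorted: [3, 11, 32, 34, 57]


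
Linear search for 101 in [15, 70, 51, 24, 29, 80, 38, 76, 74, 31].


i=0: 15!=101
i=1: 70!=101
i=2: 51!=101
i=3: 24!=101
i=4: 29!=101
i=5: 80!=101
i=6: 38!=101
i=7: 76!=101
i=8: 74!=101
i=9: 31!=101

Not found, 10 comps


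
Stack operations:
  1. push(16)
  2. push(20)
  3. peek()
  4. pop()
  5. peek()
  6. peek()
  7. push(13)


push(16) -> [16]
push(20) -> [16, 20]
peek()->20
pop()->20, [16]
peek()->16
peek()->16
push(13) -> [16, 13]

Final stack: [16, 13]


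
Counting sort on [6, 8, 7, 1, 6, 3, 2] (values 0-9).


Input: [6, 8, 7, 1, 6, 3, 2]
Counts: [0, 1, 1, 1, 0, 0, 2, 1, 1, 0]

Sorted: [1, 2, 3, 6, 6, 7, 8]


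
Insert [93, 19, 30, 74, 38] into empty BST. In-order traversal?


Insert 93: root
Insert 19: L from 93
Insert 30: L from 93 -> R from 19
Insert 74: L from 93 -> R from 19 -> R from 30
Insert 38: L from 93 -> R from 19 -> R from 30 -> L from 74

In-order: [19, 30, 38, 74, 93]


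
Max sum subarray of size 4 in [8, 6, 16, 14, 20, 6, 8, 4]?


[0:4]: 44
[1:5]: 56
[2:6]: 56
[3:7]: 48
[4:8]: 38

Max: 56 at [1:5]


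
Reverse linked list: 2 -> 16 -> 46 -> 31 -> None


Step 1: curr=2, set curr.next=prev(None) | reversed so far: 2
Step 2: curr=16, set curr.next=prev(2) | reversed so far: 16 -> 2
Step 3: curr=46, set curr.next=prev(16) | reversed so far: 46 -> 16 -> 2
Step 4: curr=31, set curr.next=prev(46) | reversed so far: 31 -> 46 -> 16 -> 2

31 -> 46 -> 16 -> 2 -> None


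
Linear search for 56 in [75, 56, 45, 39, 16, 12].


i=0: 75!=56
i=1: 56==56 found!

Found at 1, 2 comps


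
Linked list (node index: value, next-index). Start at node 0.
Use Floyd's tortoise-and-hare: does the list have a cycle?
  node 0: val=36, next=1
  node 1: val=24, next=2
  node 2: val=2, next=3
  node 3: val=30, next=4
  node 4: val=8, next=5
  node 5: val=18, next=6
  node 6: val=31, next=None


Floyd's tortoise (slow, +1) and hare (fast, +2):
  init: slow=0, fast=0
  step 1: slow=1, fast=2
  step 2: slow=2, fast=4
  step 3: slow=3, fast=6
  step 4: fast -> None, no cycle

Cycle: no


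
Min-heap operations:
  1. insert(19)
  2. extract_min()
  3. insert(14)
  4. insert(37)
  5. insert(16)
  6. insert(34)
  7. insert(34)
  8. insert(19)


insert(19) -> [19]
extract_min()->19, []
insert(14) -> [14]
insert(37) -> [14, 37]
insert(16) -> [14, 37, 16]
insert(34) -> [14, 34, 16, 37]
insert(34) -> [14, 34, 16, 37, 34]
insert(19) -> [14, 34, 16, 37, 34, 19]

Final heap: [14, 34, 16, 37, 34, 19]


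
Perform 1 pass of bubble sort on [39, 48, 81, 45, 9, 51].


Initial: [39, 48, 81, 45, 9, 51]
Pass 1: [39, 48, 45, 9, 51, 81] (3 swaps)

After 1 pass: [39, 48, 45, 9, 51, 81]


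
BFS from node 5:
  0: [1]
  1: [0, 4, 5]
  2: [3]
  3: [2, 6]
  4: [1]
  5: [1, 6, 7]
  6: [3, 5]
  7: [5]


Visit 5, enqueue [1, 6, 7]
Visit 1, enqueue [0, 4]
Visit 6, enqueue [3]
Visit 7, enqueue []
Visit 0, enqueue []
Visit 4, enqueue []
Visit 3, enqueue [2]
Visit 2, enqueue []

BFS order: [5, 1, 6, 7, 0, 4, 3, 2]


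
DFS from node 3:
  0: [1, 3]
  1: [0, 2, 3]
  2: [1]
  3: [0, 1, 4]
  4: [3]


Visit 3, push [4, 1, 0]
Visit 0, push [1]
Visit 1, push [2]
Visit 2, push []
Visit 4, push []

DFS order: [3, 0, 1, 2, 4]


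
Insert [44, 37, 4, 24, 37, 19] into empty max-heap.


Insert 44: [44]
Insert 37: [44, 37]
Insert 4: [44, 37, 4]
Insert 24: [44, 37, 4, 24]
Insert 37: [44, 37, 4, 24, 37]
Insert 19: [44, 37, 19, 24, 37, 4]

Final heap: [44, 37, 19, 24, 37, 4]


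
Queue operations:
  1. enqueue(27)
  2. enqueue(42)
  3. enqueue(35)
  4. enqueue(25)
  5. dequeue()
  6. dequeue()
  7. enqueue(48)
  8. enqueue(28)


enqueue(27) -> [27]
enqueue(42) -> [27, 42]
enqueue(35) -> [27, 42, 35]
enqueue(25) -> [27, 42, 35, 25]
dequeue()->27, [42, 35, 25]
dequeue()->42, [35, 25]
enqueue(48) -> [35, 25, 48]
enqueue(28) -> [35, 25, 48, 28]

Final queue: [35, 25, 48, 28]


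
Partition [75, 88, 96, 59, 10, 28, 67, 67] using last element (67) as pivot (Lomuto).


Pivot: 67
  59 <= 67: swap -> [59, 88, 96, 75, 10, 28, 67, 67]
  10 <= 67: swap -> [59, 10, 96, 75, 88, 28, 67, 67]
  28 <= 67: swap -> [59, 10, 28, 75, 88, 96, 67, 67]
  67 <= 67: swap -> [59, 10, 28, 67, 88, 96, 75, 67]
Place pivot at 4: [59, 10, 28, 67, 67, 96, 75, 88]

Partitioned: [59, 10, 28, 67, 67, 96, 75, 88]


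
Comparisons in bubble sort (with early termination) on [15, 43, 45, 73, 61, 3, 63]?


Algorithm: bubble sort (with early termination)
Input: [15, 43, 45, 73, 61, 3, 63]
Sorted: [3, 15, 43, 45, 61, 63, 73]

21


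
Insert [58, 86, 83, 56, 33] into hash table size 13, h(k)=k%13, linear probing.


Insert 58: h=6 -> slot 6
Insert 86: h=8 -> slot 8
Insert 83: h=5 -> slot 5
Insert 56: h=4 -> slot 4
Insert 33: h=7 -> slot 7

Table: [None, None, None, None, 56, 83, 58, 33, 86, None, None, None, None]


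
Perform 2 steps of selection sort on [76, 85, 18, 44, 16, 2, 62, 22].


Initial: [76, 85, 18, 44, 16, 2, 62, 22]
Step 1: min=2 at 5
  Swap: [2, 85, 18, 44, 16, 76, 62, 22]
Step 2: min=16 at 4
  Swap: [2, 16, 18, 44, 85, 76, 62, 22]

After 2 steps: [2, 16, 18, 44, 85, 76, 62, 22]


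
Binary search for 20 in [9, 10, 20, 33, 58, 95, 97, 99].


Step 1: lo=0, hi=7, mid=3, val=33
Step 2: lo=0, hi=2, mid=1, val=10
Step 3: lo=2, hi=2, mid=2, val=20

Found at index 2


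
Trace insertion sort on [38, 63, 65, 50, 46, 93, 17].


Initial: [38, 63, 65, 50, 46, 93, 17]
Insert 63: [38, 63, 65, 50, 46, 93, 17]
Insert 65: [38, 63, 65, 50, 46, 93, 17]
Insert 50: [38, 50, 63, 65, 46, 93, 17]
Insert 46: [38, 46, 50, 63, 65, 93, 17]
Insert 93: [38, 46, 50, 63, 65, 93, 17]
Insert 17: [17, 38, 46, 50, 63, 65, 93]

Sorted: [17, 38, 46, 50, 63, 65, 93]


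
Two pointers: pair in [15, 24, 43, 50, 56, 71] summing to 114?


lo=0(15)+hi=5(71)=86
lo=1(24)+hi=5(71)=95
lo=2(43)+hi=5(71)=114

Yes: 43+71=114


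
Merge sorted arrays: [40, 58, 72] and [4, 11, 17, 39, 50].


Take 4 from B
Take 11 from B
Take 17 from B
Take 39 from B
Take 40 from A
Take 50 from B

Merged: [4, 11, 17, 39, 40, 50, 58, 72]


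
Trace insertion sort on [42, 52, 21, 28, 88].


Initial: [42, 52, 21, 28, 88]
Insert 52: [42, 52, 21, 28, 88]
Insert 21: [21, 42, 52, 28, 88]
Insert 28: [21, 28, 42, 52, 88]
Insert 88: [21, 28, 42, 52, 88]

Sorted: [21, 28, 42, 52, 88]


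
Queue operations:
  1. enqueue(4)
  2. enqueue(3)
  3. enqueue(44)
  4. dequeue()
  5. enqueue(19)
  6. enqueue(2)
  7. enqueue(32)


enqueue(4) -> [4]
enqueue(3) -> [4, 3]
enqueue(44) -> [4, 3, 44]
dequeue()->4, [3, 44]
enqueue(19) -> [3, 44, 19]
enqueue(2) -> [3, 44, 19, 2]
enqueue(32) -> [3, 44, 19, 2, 32]

Final queue: [3, 44, 19, 2, 32]


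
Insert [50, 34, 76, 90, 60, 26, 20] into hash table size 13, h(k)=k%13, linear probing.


Insert 50: h=11 -> slot 11
Insert 34: h=8 -> slot 8
Insert 76: h=11, 1 probes -> slot 12
Insert 90: h=12, 1 probes -> slot 0
Insert 60: h=8, 1 probes -> slot 9
Insert 26: h=0, 1 probes -> slot 1
Insert 20: h=7 -> slot 7

Table: [90, 26, None, None, None, None, None, 20, 34, 60, None, 50, 76]


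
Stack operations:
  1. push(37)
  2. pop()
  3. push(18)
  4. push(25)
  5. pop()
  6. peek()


push(37) -> [37]
pop()->37, []
push(18) -> [18]
push(25) -> [18, 25]
pop()->25, [18]
peek()->18

Final stack: [18]


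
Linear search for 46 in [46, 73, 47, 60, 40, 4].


i=0: 46==46 found!

Found at 0, 1 comps


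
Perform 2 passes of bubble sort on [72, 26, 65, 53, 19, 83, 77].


Initial: [72, 26, 65, 53, 19, 83, 77]
Pass 1: [26, 65, 53, 19, 72, 77, 83] (5 swaps)
Pass 2: [26, 53, 19, 65, 72, 77, 83] (2 swaps)

After 2 passes: [26, 53, 19, 65, 72, 77, 83]


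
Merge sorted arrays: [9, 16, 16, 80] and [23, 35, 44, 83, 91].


Take 9 from A
Take 16 from A
Take 16 from A
Take 23 from B
Take 35 from B
Take 44 from B
Take 80 from A

Merged: [9, 16, 16, 23, 35, 44, 80, 83, 91]


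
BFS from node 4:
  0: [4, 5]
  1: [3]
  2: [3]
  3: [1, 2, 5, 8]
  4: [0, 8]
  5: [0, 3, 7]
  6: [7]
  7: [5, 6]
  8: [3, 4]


Visit 4, enqueue [0, 8]
Visit 0, enqueue [5]
Visit 8, enqueue [3]
Visit 5, enqueue [7]
Visit 3, enqueue [1, 2]
Visit 7, enqueue [6]
Visit 1, enqueue []
Visit 2, enqueue []
Visit 6, enqueue []

BFS order: [4, 0, 8, 5, 3, 7, 1, 2, 6]


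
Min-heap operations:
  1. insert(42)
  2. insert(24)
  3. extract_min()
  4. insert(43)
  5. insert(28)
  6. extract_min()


insert(42) -> [42]
insert(24) -> [24, 42]
extract_min()->24, [42]
insert(43) -> [42, 43]
insert(28) -> [28, 43, 42]
extract_min()->28, [42, 43]

Final heap: [42, 43]


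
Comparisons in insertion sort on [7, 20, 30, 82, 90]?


Algorithm: insertion sort
Input: [7, 20, 30, 82, 90]
Sorted: [7, 20, 30, 82, 90]

4


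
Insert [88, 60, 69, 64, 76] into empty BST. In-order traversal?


Insert 88: root
Insert 60: L from 88
Insert 69: L from 88 -> R from 60
Insert 64: L from 88 -> R from 60 -> L from 69
Insert 76: L from 88 -> R from 60 -> R from 69

In-order: [60, 64, 69, 76, 88]


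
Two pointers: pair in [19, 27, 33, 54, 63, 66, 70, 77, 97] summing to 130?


lo=0(19)+hi=8(97)=116
lo=1(27)+hi=8(97)=124
lo=2(33)+hi=8(97)=130

Yes: 33+97=130


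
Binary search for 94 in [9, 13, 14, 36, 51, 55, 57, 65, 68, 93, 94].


Step 1: lo=0, hi=10, mid=5, val=55
Step 2: lo=6, hi=10, mid=8, val=68
Step 3: lo=9, hi=10, mid=9, val=93
Step 4: lo=10, hi=10, mid=10, val=94

Found at index 10


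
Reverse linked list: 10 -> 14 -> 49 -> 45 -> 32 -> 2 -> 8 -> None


Step 1: curr=10, set curr.next=prev(None) | reversed so far: 10
Step 2: curr=14, set curr.next=prev(10) | reversed so far: 14 -> 10
Step 3: curr=49, set curr.next=prev(14) | reversed so far: 49 -> 14 -> 10
Step 4: curr=45, set curr.next=prev(49) | reversed so far: 45 -> 49 -> 14 -> 10
Step 5: curr=32, set curr.next=prev(45) | reversed so far: 32 -> 45 -> 49 -> 14 -> 10
Step 6: curr=2, set curr.next=prev(32) | reversed so far: 2 -> 32 -> 45 -> 49 -> 14 -> 10
Step 7: curr=8, set curr.next=prev(2) | reversed so far: 8 -> 2 -> 32 -> 45 -> 49 -> 14 -> 10

8 -> 2 -> 32 -> 45 -> 49 -> 14 -> 10 -> None


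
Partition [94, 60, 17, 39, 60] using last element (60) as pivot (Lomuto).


Pivot: 60
  60 <= 60: swap -> [60, 94, 17, 39, 60]
  17 <= 60: swap -> [60, 17, 94, 39, 60]
  39 <= 60: swap -> [60, 17, 39, 94, 60]
Place pivot at 3: [60, 17, 39, 60, 94]

Partitioned: [60, 17, 39, 60, 94]


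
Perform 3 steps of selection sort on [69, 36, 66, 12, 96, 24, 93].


Initial: [69, 36, 66, 12, 96, 24, 93]
Step 1: min=12 at 3
  Swap: [12, 36, 66, 69, 96, 24, 93]
Step 2: min=24 at 5
  Swap: [12, 24, 66, 69, 96, 36, 93]
Step 3: min=36 at 5
  Swap: [12, 24, 36, 69, 96, 66, 93]

After 3 steps: [12, 24, 36, 69, 96, 66, 93]


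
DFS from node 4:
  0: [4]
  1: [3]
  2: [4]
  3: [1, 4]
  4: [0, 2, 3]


Visit 4, push [3, 2, 0]
Visit 0, push []
Visit 2, push []
Visit 3, push [1]
Visit 1, push []

DFS order: [4, 0, 2, 3, 1]


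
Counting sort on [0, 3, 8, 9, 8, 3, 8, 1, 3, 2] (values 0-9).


Input: [0, 3, 8, 9, 8, 3, 8, 1, 3, 2]
Counts: [1, 1, 1, 3, 0, 0, 0, 0, 3, 1]

Sorted: [0, 1, 2, 3, 3, 3, 8, 8, 8, 9]


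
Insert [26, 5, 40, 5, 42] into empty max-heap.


Insert 26: [26]
Insert 5: [26, 5]
Insert 40: [40, 5, 26]
Insert 5: [40, 5, 26, 5]
Insert 42: [42, 40, 26, 5, 5]

Final heap: [42, 40, 26, 5, 5]


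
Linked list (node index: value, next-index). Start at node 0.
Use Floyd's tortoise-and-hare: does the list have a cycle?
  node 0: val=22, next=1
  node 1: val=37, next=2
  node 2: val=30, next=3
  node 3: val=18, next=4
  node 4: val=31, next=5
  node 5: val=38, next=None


Floyd's tortoise (slow, +1) and hare (fast, +2):
  init: slow=0, fast=0
  step 1: slow=1, fast=2
  step 2: slow=2, fast=4
  step 3: fast 4->5->None, no cycle

Cycle: no


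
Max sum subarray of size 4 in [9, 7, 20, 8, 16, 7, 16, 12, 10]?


[0:4]: 44
[1:5]: 51
[2:6]: 51
[3:7]: 47
[4:8]: 51
[5:9]: 45

Max: 51 at [1:5]


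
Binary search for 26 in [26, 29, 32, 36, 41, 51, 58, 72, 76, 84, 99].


Step 1: lo=0, hi=10, mid=5, val=51
Step 2: lo=0, hi=4, mid=2, val=32
Step 3: lo=0, hi=1, mid=0, val=26

Found at index 0


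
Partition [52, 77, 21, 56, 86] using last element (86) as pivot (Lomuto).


Pivot: 86
  52 <= 86: advance i (no swap)
  77 <= 86: advance i (no swap)
  21 <= 86: advance i (no swap)
  56 <= 86: advance i (no swap)
Place pivot at 4: [52, 77, 21, 56, 86]

Partitioned: [52, 77, 21, 56, 86]


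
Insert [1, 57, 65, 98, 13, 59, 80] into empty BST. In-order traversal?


Insert 1: root
Insert 57: R from 1
Insert 65: R from 1 -> R from 57
Insert 98: R from 1 -> R from 57 -> R from 65
Insert 13: R from 1 -> L from 57
Insert 59: R from 1 -> R from 57 -> L from 65
Insert 80: R from 1 -> R from 57 -> R from 65 -> L from 98

In-order: [1, 13, 57, 59, 65, 80, 98]


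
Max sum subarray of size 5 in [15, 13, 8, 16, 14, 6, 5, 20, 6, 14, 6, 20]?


[0:5]: 66
[1:6]: 57
[2:7]: 49
[3:8]: 61
[4:9]: 51
[5:10]: 51
[6:11]: 51
[7:12]: 66

Max: 66 at [0:5]


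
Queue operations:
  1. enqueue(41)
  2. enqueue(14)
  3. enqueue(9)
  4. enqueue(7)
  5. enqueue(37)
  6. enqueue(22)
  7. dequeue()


enqueue(41) -> [41]
enqueue(14) -> [41, 14]
enqueue(9) -> [41, 14, 9]
enqueue(7) -> [41, 14, 9, 7]
enqueue(37) -> [41, 14, 9, 7, 37]
enqueue(22) -> [41, 14, 9, 7, 37, 22]
dequeue()->41, [14, 9, 7, 37, 22]

Final queue: [14, 9, 7, 37, 22]


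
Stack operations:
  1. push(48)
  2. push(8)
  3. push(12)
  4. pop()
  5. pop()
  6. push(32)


push(48) -> [48]
push(8) -> [48, 8]
push(12) -> [48, 8, 12]
pop()->12, [48, 8]
pop()->8, [48]
push(32) -> [48, 32]

Final stack: [48, 32]


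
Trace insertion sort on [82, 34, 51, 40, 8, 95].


Initial: [82, 34, 51, 40, 8, 95]
Insert 34: [34, 82, 51, 40, 8, 95]
Insert 51: [34, 51, 82, 40, 8, 95]
Insert 40: [34, 40, 51, 82, 8, 95]
Insert 8: [8, 34, 40, 51, 82, 95]
Insert 95: [8, 34, 40, 51, 82, 95]

Sorted: [8, 34, 40, 51, 82, 95]


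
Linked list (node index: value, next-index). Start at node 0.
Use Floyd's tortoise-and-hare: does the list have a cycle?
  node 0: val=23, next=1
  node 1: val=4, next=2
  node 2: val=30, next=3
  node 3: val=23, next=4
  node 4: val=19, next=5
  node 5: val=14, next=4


Floyd's tortoise (slow, +1) and hare (fast, +2):
  init: slow=0, fast=0
  step 1: slow=1, fast=2
  step 2: slow=2, fast=4
  step 3: slow=3, fast=4
  step 4: slow=4, fast=4
  slow == fast at node 4: cycle detected

Cycle: yes


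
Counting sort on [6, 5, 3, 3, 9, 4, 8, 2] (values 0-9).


Input: [6, 5, 3, 3, 9, 4, 8, 2]
Counts: [0, 0, 1, 2, 1, 1, 1, 0, 1, 1]

Sorted: [2, 3, 3, 4, 5, 6, 8, 9]


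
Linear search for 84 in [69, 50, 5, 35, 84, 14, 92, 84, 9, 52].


i=0: 69!=84
i=1: 50!=84
i=2: 5!=84
i=3: 35!=84
i=4: 84==84 found!

Found at 4, 5 comps


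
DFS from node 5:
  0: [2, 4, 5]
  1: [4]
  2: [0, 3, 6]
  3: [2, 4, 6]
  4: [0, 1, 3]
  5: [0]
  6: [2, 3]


Visit 5, push [0]
Visit 0, push [4, 2]
Visit 2, push [6, 3]
Visit 3, push [6, 4]
Visit 4, push [1]
Visit 1, push []
Visit 6, push []

DFS order: [5, 0, 2, 3, 4, 1, 6]


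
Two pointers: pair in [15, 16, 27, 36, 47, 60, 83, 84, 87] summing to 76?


lo=0(15)+hi=8(87)=102
lo=0(15)+hi=7(84)=99
lo=0(15)+hi=6(83)=98
lo=0(15)+hi=5(60)=75
lo=1(16)+hi=5(60)=76

Yes: 16+60=76


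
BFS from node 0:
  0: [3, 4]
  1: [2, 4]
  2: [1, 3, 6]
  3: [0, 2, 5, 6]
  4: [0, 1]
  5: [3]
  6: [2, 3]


Visit 0, enqueue [3, 4]
Visit 3, enqueue [2, 5, 6]
Visit 4, enqueue [1]
Visit 2, enqueue []
Visit 5, enqueue []
Visit 6, enqueue []
Visit 1, enqueue []

BFS order: [0, 3, 4, 2, 5, 6, 1]


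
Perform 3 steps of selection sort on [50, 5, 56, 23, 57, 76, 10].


Initial: [50, 5, 56, 23, 57, 76, 10]
Step 1: min=5 at 1
  Swap: [5, 50, 56, 23, 57, 76, 10]
Step 2: min=10 at 6
  Swap: [5, 10, 56, 23, 57, 76, 50]
Step 3: min=23 at 3
  Swap: [5, 10, 23, 56, 57, 76, 50]

After 3 steps: [5, 10, 23, 56, 57, 76, 50]


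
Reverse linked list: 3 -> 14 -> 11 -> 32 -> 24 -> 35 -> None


Step 1: curr=3, set curr.next=prev(None) | reversed so far: 3
Step 2: curr=14, set curr.next=prev(3) | reversed so far: 14 -> 3
Step 3: curr=11, set curr.next=prev(14) | reversed so far: 11 -> 14 -> 3
Step 4: curr=32, set curr.next=prev(11) | reversed so far: 32 -> 11 -> 14 -> 3
Step 5: curr=24, set curr.next=prev(32) | reversed so far: 24 -> 32 -> 11 -> 14 -> 3
Step 6: curr=35, set curr.next=prev(24) | reversed so far: 35 -> 24 -> 32 -> 11 -> 14 -> 3

35 -> 24 -> 32 -> 11 -> 14 -> 3 -> None


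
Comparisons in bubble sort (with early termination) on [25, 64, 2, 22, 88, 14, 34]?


Algorithm: bubble sort (with early termination)
Input: [25, 64, 2, 22, 88, 14, 34]
Sorted: [2, 14, 22, 25, 34, 64, 88]

20


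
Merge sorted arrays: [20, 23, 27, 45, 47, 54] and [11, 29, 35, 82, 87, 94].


Take 11 from B
Take 20 from A
Take 23 from A
Take 27 from A
Take 29 from B
Take 35 from B
Take 45 from A
Take 47 from A
Take 54 from A

Merged: [11, 20, 23, 27, 29, 35, 45, 47, 54, 82, 87, 94]


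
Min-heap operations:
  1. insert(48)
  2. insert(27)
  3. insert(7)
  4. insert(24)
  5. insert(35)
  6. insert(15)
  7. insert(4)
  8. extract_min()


insert(48) -> [48]
insert(27) -> [27, 48]
insert(7) -> [7, 48, 27]
insert(24) -> [7, 24, 27, 48]
insert(35) -> [7, 24, 27, 48, 35]
insert(15) -> [7, 24, 15, 48, 35, 27]
insert(4) -> [4, 24, 7, 48, 35, 27, 15]
extract_min()->4, [7, 24, 15, 48, 35, 27]

Final heap: [7, 24, 15, 48, 35, 27]


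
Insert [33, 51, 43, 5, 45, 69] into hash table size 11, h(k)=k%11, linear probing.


Insert 33: h=0 -> slot 0
Insert 51: h=7 -> slot 7
Insert 43: h=10 -> slot 10
Insert 5: h=5 -> slot 5
Insert 45: h=1 -> slot 1
Insert 69: h=3 -> slot 3

Table: [33, 45, None, 69, None, 5, None, 51, None, None, 43]


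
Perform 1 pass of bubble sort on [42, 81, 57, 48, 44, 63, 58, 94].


Initial: [42, 81, 57, 48, 44, 63, 58, 94]
Pass 1: [42, 57, 48, 44, 63, 58, 81, 94] (5 swaps)

After 1 pass: [42, 57, 48, 44, 63, 58, 81, 94]


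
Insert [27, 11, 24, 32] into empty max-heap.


Insert 27: [27]
Insert 11: [27, 11]
Insert 24: [27, 11, 24]
Insert 32: [32, 27, 24, 11]

Final heap: [32, 27, 24, 11]


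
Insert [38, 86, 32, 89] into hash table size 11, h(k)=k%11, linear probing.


Insert 38: h=5 -> slot 5
Insert 86: h=9 -> slot 9
Insert 32: h=10 -> slot 10
Insert 89: h=1 -> slot 1

Table: [None, 89, None, None, None, 38, None, None, None, 86, 32]


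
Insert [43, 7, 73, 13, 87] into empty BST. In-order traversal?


Insert 43: root
Insert 7: L from 43
Insert 73: R from 43
Insert 13: L from 43 -> R from 7
Insert 87: R from 43 -> R from 73

In-order: [7, 13, 43, 73, 87]


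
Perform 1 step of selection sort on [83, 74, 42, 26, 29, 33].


Initial: [83, 74, 42, 26, 29, 33]
Step 1: min=26 at 3
  Swap: [26, 74, 42, 83, 29, 33]

After 1 step: [26, 74, 42, 83, 29, 33]


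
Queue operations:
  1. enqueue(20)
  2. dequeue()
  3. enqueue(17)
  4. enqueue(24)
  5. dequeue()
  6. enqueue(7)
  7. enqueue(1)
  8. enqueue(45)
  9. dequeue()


enqueue(20) -> [20]
dequeue()->20, []
enqueue(17) -> [17]
enqueue(24) -> [17, 24]
dequeue()->17, [24]
enqueue(7) -> [24, 7]
enqueue(1) -> [24, 7, 1]
enqueue(45) -> [24, 7, 1, 45]
dequeue()->24, [7, 1, 45]

Final queue: [7, 1, 45]


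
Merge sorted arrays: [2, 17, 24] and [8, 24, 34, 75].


Take 2 from A
Take 8 from B
Take 17 from A
Take 24 from A

Merged: [2, 8, 17, 24, 24, 34, 75]


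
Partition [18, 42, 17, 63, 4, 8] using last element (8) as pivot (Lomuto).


Pivot: 8
  4 <= 8: swap -> [4, 42, 17, 63, 18, 8]
Place pivot at 1: [4, 8, 17, 63, 18, 42]

Partitioned: [4, 8, 17, 63, 18, 42]


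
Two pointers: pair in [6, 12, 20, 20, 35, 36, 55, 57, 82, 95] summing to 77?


lo=0(6)+hi=9(95)=101
lo=0(6)+hi=8(82)=88
lo=0(6)+hi=7(57)=63
lo=1(12)+hi=7(57)=69
lo=2(20)+hi=7(57)=77

Yes: 20+57=77


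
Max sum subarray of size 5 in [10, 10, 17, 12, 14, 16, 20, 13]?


[0:5]: 63
[1:6]: 69
[2:7]: 79
[3:8]: 75

Max: 79 at [2:7]


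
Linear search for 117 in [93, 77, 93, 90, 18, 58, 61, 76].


i=0: 93!=117
i=1: 77!=117
i=2: 93!=117
i=3: 90!=117
i=4: 18!=117
i=5: 58!=117
i=6: 61!=117
i=7: 76!=117

Not found, 8 comps


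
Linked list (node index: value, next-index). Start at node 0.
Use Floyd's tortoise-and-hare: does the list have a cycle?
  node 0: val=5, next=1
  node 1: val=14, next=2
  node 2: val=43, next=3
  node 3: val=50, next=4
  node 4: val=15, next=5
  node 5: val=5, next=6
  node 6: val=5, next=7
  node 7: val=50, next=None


Floyd's tortoise (slow, +1) and hare (fast, +2):
  init: slow=0, fast=0
  step 1: slow=1, fast=2
  step 2: slow=2, fast=4
  step 3: slow=3, fast=6
  step 4: fast 6->7->None, no cycle

Cycle: no


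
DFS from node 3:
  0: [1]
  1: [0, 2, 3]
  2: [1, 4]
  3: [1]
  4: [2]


Visit 3, push [1]
Visit 1, push [2, 0]
Visit 0, push []
Visit 2, push [4]
Visit 4, push []

DFS order: [3, 1, 0, 2, 4]


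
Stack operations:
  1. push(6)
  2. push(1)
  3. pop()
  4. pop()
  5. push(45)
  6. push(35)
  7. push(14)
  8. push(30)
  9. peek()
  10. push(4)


push(6) -> [6]
push(1) -> [6, 1]
pop()->1, [6]
pop()->6, []
push(45) -> [45]
push(35) -> [45, 35]
push(14) -> [45, 35, 14]
push(30) -> [45, 35, 14, 30]
peek()->30
push(4) -> [45, 35, 14, 30, 4]

Final stack: [45, 35, 14, 30, 4]


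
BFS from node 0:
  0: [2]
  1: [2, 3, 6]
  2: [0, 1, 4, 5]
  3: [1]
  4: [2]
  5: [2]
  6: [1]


Visit 0, enqueue [2]
Visit 2, enqueue [1, 4, 5]
Visit 1, enqueue [3, 6]
Visit 4, enqueue []
Visit 5, enqueue []
Visit 3, enqueue []
Visit 6, enqueue []

BFS order: [0, 2, 1, 4, 5, 3, 6]


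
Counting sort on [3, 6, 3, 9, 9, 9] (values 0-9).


Input: [3, 6, 3, 9, 9, 9]
Counts: [0, 0, 0, 2, 0, 0, 1, 0, 0, 3]

Sorted: [3, 3, 6, 9, 9, 9]


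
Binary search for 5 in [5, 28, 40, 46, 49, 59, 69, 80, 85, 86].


Step 1: lo=0, hi=9, mid=4, val=49
Step 2: lo=0, hi=3, mid=1, val=28
Step 3: lo=0, hi=0, mid=0, val=5

Found at index 0


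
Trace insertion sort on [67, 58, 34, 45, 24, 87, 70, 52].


Initial: [67, 58, 34, 45, 24, 87, 70, 52]
Insert 58: [58, 67, 34, 45, 24, 87, 70, 52]
Insert 34: [34, 58, 67, 45, 24, 87, 70, 52]
Insert 45: [34, 45, 58, 67, 24, 87, 70, 52]
Insert 24: [24, 34, 45, 58, 67, 87, 70, 52]
Insert 87: [24, 34, 45, 58, 67, 87, 70, 52]
Insert 70: [24, 34, 45, 58, 67, 70, 87, 52]
Insert 52: [24, 34, 45, 52, 58, 67, 70, 87]

Sorted: [24, 34, 45, 52, 58, 67, 70, 87]


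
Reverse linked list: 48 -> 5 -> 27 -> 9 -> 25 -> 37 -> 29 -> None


Step 1: curr=48, set curr.next=prev(None) | reversed so far: 48
Step 2: curr=5, set curr.next=prev(48) | reversed so far: 5 -> 48
Step 3: curr=27, set curr.next=prev(5) | reversed so far: 27 -> 5 -> 48
Step 4: curr=9, set curr.next=prev(27) | reversed so far: 9 -> 27 -> 5 -> 48
Step 5: curr=25, set curr.next=prev(9) | reversed so far: 25 -> 9 -> 27 -> 5 -> 48
Step 6: curr=37, set curr.next=prev(25) | reversed so far: 37 -> 25 -> 9 -> 27 -> 5 -> 48
Step 7: curr=29, set curr.next=prev(37) | reversed so far: 29 -> 37 -> 25 -> 9 -> 27 -> 5 -> 48

29 -> 37 -> 25 -> 9 -> 27 -> 5 -> 48 -> None


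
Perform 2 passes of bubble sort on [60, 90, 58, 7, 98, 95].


Initial: [60, 90, 58, 7, 98, 95]
Pass 1: [60, 58, 7, 90, 95, 98] (3 swaps)
Pass 2: [58, 7, 60, 90, 95, 98] (2 swaps)

After 2 passes: [58, 7, 60, 90, 95, 98]


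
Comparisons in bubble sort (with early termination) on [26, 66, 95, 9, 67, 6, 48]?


Algorithm: bubble sort (with early termination)
Input: [26, 66, 95, 9, 67, 6, 48]
Sorted: [6, 9, 26, 48, 66, 67, 95]

21


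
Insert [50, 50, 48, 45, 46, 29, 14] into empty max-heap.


Insert 50: [50]
Insert 50: [50, 50]
Insert 48: [50, 50, 48]
Insert 45: [50, 50, 48, 45]
Insert 46: [50, 50, 48, 45, 46]
Insert 29: [50, 50, 48, 45, 46, 29]
Insert 14: [50, 50, 48, 45, 46, 29, 14]

Final heap: [50, 50, 48, 45, 46, 29, 14]


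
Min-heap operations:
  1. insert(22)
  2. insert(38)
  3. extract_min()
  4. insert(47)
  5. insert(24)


insert(22) -> [22]
insert(38) -> [22, 38]
extract_min()->22, [38]
insert(47) -> [38, 47]
insert(24) -> [24, 47, 38]

Final heap: [24, 47, 38]


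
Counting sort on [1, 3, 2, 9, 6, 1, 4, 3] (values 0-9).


Input: [1, 3, 2, 9, 6, 1, 4, 3]
Counts: [0, 2, 1, 2, 1, 0, 1, 0, 0, 1]

Sorted: [1, 1, 2, 3, 3, 4, 6, 9]


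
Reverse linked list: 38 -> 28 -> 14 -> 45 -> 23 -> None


Step 1: curr=38, set curr.next=prev(None) | reversed so far: 38
Step 2: curr=28, set curr.next=prev(38) | reversed so far: 28 -> 38
Step 3: curr=14, set curr.next=prev(28) | reversed so far: 14 -> 28 -> 38
Step 4: curr=45, set curr.next=prev(14) | reversed so far: 45 -> 14 -> 28 -> 38
Step 5: curr=23, set curr.next=prev(45) | reversed so far: 23 -> 45 -> 14 -> 28 -> 38

23 -> 45 -> 14 -> 28 -> 38 -> None


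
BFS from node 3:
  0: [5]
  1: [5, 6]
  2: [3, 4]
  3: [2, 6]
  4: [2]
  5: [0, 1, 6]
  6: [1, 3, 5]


Visit 3, enqueue [2, 6]
Visit 2, enqueue [4]
Visit 6, enqueue [1, 5]
Visit 4, enqueue []
Visit 1, enqueue []
Visit 5, enqueue [0]
Visit 0, enqueue []

BFS order: [3, 2, 6, 4, 1, 5, 0]


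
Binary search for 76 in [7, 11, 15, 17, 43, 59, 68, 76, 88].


Step 1: lo=0, hi=8, mid=4, val=43
Step 2: lo=5, hi=8, mid=6, val=68
Step 3: lo=7, hi=8, mid=7, val=76

Found at index 7


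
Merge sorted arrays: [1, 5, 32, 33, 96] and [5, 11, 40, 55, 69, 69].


Take 1 from A
Take 5 from A
Take 5 from B
Take 11 from B
Take 32 from A
Take 33 from A
Take 40 from B
Take 55 from B
Take 69 from B
Take 69 from B

Merged: [1, 5, 5, 11, 32, 33, 40, 55, 69, 69, 96]


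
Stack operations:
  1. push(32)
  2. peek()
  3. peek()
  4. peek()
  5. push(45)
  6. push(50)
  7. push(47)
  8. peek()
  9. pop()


push(32) -> [32]
peek()->32
peek()->32
peek()->32
push(45) -> [32, 45]
push(50) -> [32, 45, 50]
push(47) -> [32, 45, 50, 47]
peek()->47
pop()->47, [32, 45, 50]

Final stack: [32, 45, 50]


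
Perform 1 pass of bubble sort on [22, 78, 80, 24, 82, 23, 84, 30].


Initial: [22, 78, 80, 24, 82, 23, 84, 30]
Pass 1: [22, 78, 24, 80, 23, 82, 30, 84] (3 swaps)

After 1 pass: [22, 78, 24, 80, 23, 82, 30, 84]


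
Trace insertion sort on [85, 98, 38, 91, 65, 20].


Initial: [85, 98, 38, 91, 65, 20]
Insert 98: [85, 98, 38, 91, 65, 20]
Insert 38: [38, 85, 98, 91, 65, 20]
Insert 91: [38, 85, 91, 98, 65, 20]
Insert 65: [38, 65, 85, 91, 98, 20]
Insert 20: [20, 38, 65, 85, 91, 98]

Sorted: [20, 38, 65, 85, 91, 98]


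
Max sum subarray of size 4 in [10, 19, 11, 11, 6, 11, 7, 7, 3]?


[0:4]: 51
[1:5]: 47
[2:6]: 39
[3:7]: 35
[4:8]: 31
[5:9]: 28

Max: 51 at [0:4]


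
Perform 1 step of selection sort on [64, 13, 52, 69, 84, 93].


Initial: [64, 13, 52, 69, 84, 93]
Step 1: min=13 at 1
  Swap: [13, 64, 52, 69, 84, 93]

After 1 step: [13, 64, 52, 69, 84, 93]


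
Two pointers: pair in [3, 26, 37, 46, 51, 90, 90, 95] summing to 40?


lo=0(3)+hi=7(95)=98
lo=0(3)+hi=6(90)=93
lo=0(3)+hi=5(90)=93
lo=0(3)+hi=4(51)=54
lo=0(3)+hi=3(46)=49
lo=0(3)+hi=2(37)=40

Yes: 3+37=40


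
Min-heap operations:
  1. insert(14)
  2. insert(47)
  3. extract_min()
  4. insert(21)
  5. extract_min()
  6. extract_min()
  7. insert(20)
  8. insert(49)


insert(14) -> [14]
insert(47) -> [14, 47]
extract_min()->14, [47]
insert(21) -> [21, 47]
extract_min()->21, [47]
extract_min()->47, []
insert(20) -> [20]
insert(49) -> [20, 49]

Final heap: [20, 49]


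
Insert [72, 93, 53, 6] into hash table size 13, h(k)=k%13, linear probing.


Insert 72: h=7 -> slot 7
Insert 93: h=2 -> slot 2
Insert 53: h=1 -> slot 1
Insert 6: h=6 -> slot 6

Table: [None, 53, 93, None, None, None, 6, 72, None, None, None, None, None]


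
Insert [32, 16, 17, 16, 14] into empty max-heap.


Insert 32: [32]
Insert 16: [32, 16]
Insert 17: [32, 16, 17]
Insert 16: [32, 16, 17, 16]
Insert 14: [32, 16, 17, 16, 14]

Final heap: [32, 16, 17, 16, 14]


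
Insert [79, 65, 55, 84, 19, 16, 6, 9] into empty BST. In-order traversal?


Insert 79: root
Insert 65: L from 79
Insert 55: L from 79 -> L from 65
Insert 84: R from 79
Insert 19: L from 79 -> L from 65 -> L from 55
Insert 16: L from 79 -> L from 65 -> L from 55 -> L from 19
Insert 6: L from 79 -> L from 65 -> L from 55 -> L from 19 -> L from 16
Insert 9: L from 79 -> L from 65 -> L from 55 -> L from 19 -> L from 16 -> R from 6

In-order: [6, 9, 16, 19, 55, 65, 79, 84]


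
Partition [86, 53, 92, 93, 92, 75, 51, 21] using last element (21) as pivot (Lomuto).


Pivot: 21
Place pivot at 0: [21, 53, 92, 93, 92, 75, 51, 86]

Partitioned: [21, 53, 92, 93, 92, 75, 51, 86]


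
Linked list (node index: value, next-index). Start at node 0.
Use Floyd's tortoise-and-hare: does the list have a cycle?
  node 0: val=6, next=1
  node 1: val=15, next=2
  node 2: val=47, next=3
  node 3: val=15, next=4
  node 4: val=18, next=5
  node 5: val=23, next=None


Floyd's tortoise (slow, +1) and hare (fast, +2):
  init: slow=0, fast=0
  step 1: slow=1, fast=2
  step 2: slow=2, fast=4
  step 3: fast 4->5->None, no cycle

Cycle: no


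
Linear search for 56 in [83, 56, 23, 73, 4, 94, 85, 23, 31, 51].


i=0: 83!=56
i=1: 56==56 found!

Found at 1, 2 comps


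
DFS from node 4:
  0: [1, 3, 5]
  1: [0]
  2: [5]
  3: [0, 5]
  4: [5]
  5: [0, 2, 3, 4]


Visit 4, push [5]
Visit 5, push [3, 2, 0]
Visit 0, push [3, 1]
Visit 1, push []
Visit 3, push []
Visit 2, push []

DFS order: [4, 5, 0, 1, 3, 2]


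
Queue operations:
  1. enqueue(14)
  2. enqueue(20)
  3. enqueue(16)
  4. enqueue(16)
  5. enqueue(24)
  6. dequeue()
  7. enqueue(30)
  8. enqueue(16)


enqueue(14) -> [14]
enqueue(20) -> [14, 20]
enqueue(16) -> [14, 20, 16]
enqueue(16) -> [14, 20, 16, 16]
enqueue(24) -> [14, 20, 16, 16, 24]
dequeue()->14, [20, 16, 16, 24]
enqueue(30) -> [20, 16, 16, 24, 30]
enqueue(16) -> [20, 16, 16, 24, 30, 16]

Final queue: [20, 16, 16, 24, 30, 16]


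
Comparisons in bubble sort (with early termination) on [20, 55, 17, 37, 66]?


Algorithm: bubble sort (with early termination)
Input: [20, 55, 17, 37, 66]
Sorted: [17, 20, 37, 55, 66]

9


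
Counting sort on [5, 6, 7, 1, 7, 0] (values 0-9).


Input: [5, 6, 7, 1, 7, 0]
Counts: [1, 1, 0, 0, 0, 1, 1, 2, 0, 0]

Sorted: [0, 1, 5, 6, 7, 7]


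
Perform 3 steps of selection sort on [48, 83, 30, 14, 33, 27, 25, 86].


Initial: [48, 83, 30, 14, 33, 27, 25, 86]
Step 1: min=14 at 3
  Swap: [14, 83, 30, 48, 33, 27, 25, 86]
Step 2: min=25 at 6
  Swap: [14, 25, 30, 48, 33, 27, 83, 86]
Step 3: min=27 at 5
  Swap: [14, 25, 27, 48, 33, 30, 83, 86]

After 3 steps: [14, 25, 27, 48, 33, 30, 83, 86]


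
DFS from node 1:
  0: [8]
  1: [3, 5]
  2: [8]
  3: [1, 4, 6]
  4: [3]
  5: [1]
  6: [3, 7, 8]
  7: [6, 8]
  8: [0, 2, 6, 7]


Visit 1, push [5, 3]
Visit 3, push [6, 4]
Visit 4, push []
Visit 6, push [8, 7]
Visit 7, push [8]
Visit 8, push [2, 0]
Visit 0, push []
Visit 2, push []
Visit 5, push []

DFS order: [1, 3, 4, 6, 7, 8, 0, 2, 5]


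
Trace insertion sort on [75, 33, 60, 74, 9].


Initial: [75, 33, 60, 74, 9]
Insert 33: [33, 75, 60, 74, 9]
Insert 60: [33, 60, 75, 74, 9]
Insert 74: [33, 60, 74, 75, 9]
Insert 9: [9, 33, 60, 74, 75]

Sorted: [9, 33, 60, 74, 75]


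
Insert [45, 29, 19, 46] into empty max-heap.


Insert 45: [45]
Insert 29: [45, 29]
Insert 19: [45, 29, 19]
Insert 46: [46, 45, 19, 29]

Final heap: [46, 45, 19, 29]


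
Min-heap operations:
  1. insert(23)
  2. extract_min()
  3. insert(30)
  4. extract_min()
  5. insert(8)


insert(23) -> [23]
extract_min()->23, []
insert(30) -> [30]
extract_min()->30, []
insert(8) -> [8]

Final heap: [8]


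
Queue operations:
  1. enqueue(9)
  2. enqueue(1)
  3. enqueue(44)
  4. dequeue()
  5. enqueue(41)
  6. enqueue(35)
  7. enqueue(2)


enqueue(9) -> [9]
enqueue(1) -> [9, 1]
enqueue(44) -> [9, 1, 44]
dequeue()->9, [1, 44]
enqueue(41) -> [1, 44, 41]
enqueue(35) -> [1, 44, 41, 35]
enqueue(2) -> [1, 44, 41, 35, 2]

Final queue: [1, 44, 41, 35, 2]


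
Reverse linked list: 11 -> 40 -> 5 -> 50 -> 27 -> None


Step 1: curr=11, set curr.next=prev(None) | reversed so far: 11
Step 2: curr=40, set curr.next=prev(11) | reversed so far: 40 -> 11
Step 3: curr=5, set curr.next=prev(40) | reversed so far: 5 -> 40 -> 11
Step 4: curr=50, set curr.next=prev(5) | reversed so far: 50 -> 5 -> 40 -> 11
Step 5: curr=27, set curr.next=prev(50) | reversed so far: 27 -> 50 -> 5 -> 40 -> 11

27 -> 50 -> 5 -> 40 -> 11 -> None


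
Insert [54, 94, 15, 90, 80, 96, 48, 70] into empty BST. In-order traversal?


Insert 54: root
Insert 94: R from 54
Insert 15: L from 54
Insert 90: R from 54 -> L from 94
Insert 80: R from 54 -> L from 94 -> L from 90
Insert 96: R from 54 -> R from 94
Insert 48: L from 54 -> R from 15
Insert 70: R from 54 -> L from 94 -> L from 90 -> L from 80

In-order: [15, 48, 54, 70, 80, 90, 94, 96]


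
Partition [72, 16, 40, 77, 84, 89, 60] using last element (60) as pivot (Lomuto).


Pivot: 60
  16 <= 60: swap -> [16, 72, 40, 77, 84, 89, 60]
  40 <= 60: swap -> [16, 40, 72, 77, 84, 89, 60]
Place pivot at 2: [16, 40, 60, 77, 84, 89, 72]

Partitioned: [16, 40, 60, 77, 84, 89, 72]


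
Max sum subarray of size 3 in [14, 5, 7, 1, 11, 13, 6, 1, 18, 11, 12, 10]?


[0:3]: 26
[1:4]: 13
[2:5]: 19
[3:6]: 25
[4:7]: 30
[5:8]: 20
[6:9]: 25
[7:10]: 30
[8:11]: 41
[9:12]: 33

Max: 41 at [8:11]


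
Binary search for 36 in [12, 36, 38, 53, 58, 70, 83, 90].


Step 1: lo=0, hi=7, mid=3, val=53
Step 2: lo=0, hi=2, mid=1, val=36

Found at index 1


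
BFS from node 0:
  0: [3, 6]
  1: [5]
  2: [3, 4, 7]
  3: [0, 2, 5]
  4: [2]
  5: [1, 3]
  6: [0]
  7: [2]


Visit 0, enqueue [3, 6]
Visit 3, enqueue [2, 5]
Visit 6, enqueue []
Visit 2, enqueue [4, 7]
Visit 5, enqueue [1]
Visit 4, enqueue []
Visit 7, enqueue []
Visit 1, enqueue []

BFS order: [0, 3, 6, 2, 5, 4, 7, 1]


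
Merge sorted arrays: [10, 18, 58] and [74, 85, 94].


Take 10 from A
Take 18 from A
Take 58 from A

Merged: [10, 18, 58, 74, 85, 94]


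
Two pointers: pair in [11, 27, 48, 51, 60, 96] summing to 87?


lo=0(11)+hi=5(96)=107
lo=0(11)+hi=4(60)=71
lo=1(27)+hi=4(60)=87

Yes: 27+60=87


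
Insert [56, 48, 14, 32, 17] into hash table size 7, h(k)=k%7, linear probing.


Insert 56: h=0 -> slot 0
Insert 48: h=6 -> slot 6
Insert 14: h=0, 1 probes -> slot 1
Insert 32: h=4 -> slot 4
Insert 17: h=3 -> slot 3

Table: [56, 14, None, 17, 32, None, 48]


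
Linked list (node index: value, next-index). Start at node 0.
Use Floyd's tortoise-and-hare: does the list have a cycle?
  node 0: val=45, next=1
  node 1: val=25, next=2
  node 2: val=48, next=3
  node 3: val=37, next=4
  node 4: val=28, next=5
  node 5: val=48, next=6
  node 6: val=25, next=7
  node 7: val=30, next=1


Floyd's tortoise (slow, +1) and hare (fast, +2):
  init: slow=0, fast=0
  step 1: slow=1, fast=2
  step 2: slow=2, fast=4
  step 3: slow=3, fast=6
  step 4: slow=4, fast=1
  step 5: slow=5, fast=3
  step 6: slow=6, fast=5
  step 7: slow=7, fast=7
  slow == fast at node 7: cycle detected

Cycle: yes


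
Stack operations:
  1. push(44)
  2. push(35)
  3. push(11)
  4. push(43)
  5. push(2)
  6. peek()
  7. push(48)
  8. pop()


push(44) -> [44]
push(35) -> [44, 35]
push(11) -> [44, 35, 11]
push(43) -> [44, 35, 11, 43]
push(2) -> [44, 35, 11, 43, 2]
peek()->2
push(48) -> [44, 35, 11, 43, 2, 48]
pop()->48, [44, 35, 11, 43, 2]

Final stack: [44, 35, 11, 43, 2]


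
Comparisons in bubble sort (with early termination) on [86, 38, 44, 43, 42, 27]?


Algorithm: bubble sort (with early termination)
Input: [86, 38, 44, 43, 42, 27]
Sorted: [27, 38, 42, 43, 44, 86]

15


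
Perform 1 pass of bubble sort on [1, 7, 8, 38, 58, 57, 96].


Initial: [1, 7, 8, 38, 58, 57, 96]
Pass 1: [1, 7, 8, 38, 57, 58, 96] (1 swaps)

After 1 pass: [1, 7, 8, 38, 57, 58, 96]


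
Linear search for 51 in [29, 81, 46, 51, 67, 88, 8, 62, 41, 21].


i=0: 29!=51
i=1: 81!=51
i=2: 46!=51
i=3: 51==51 found!

Found at 3, 4 comps


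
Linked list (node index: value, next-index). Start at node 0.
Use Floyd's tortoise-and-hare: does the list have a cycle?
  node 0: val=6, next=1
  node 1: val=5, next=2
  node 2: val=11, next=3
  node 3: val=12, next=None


Floyd's tortoise (slow, +1) and hare (fast, +2):
  init: slow=0, fast=0
  step 1: slow=1, fast=2
  step 2: fast 2->3->None, no cycle

Cycle: no


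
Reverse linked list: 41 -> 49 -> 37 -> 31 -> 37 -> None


Step 1: curr=41, set curr.next=prev(None) | reversed so far: 41
Step 2: curr=49, set curr.next=prev(41) | reversed so far: 49 -> 41
Step 3: curr=37, set curr.next=prev(49) | reversed so far: 37 -> 49 -> 41
Step 4: curr=31, set curr.next=prev(37) | reversed so far: 31 -> 37 -> 49 -> 41
Step 5: curr=37, set curr.next=prev(31) | reversed so far: 37 -> 31 -> 37 -> 49 -> 41

37 -> 31 -> 37 -> 49 -> 41 -> None


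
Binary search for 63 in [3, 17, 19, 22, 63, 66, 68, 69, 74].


Step 1: lo=0, hi=8, mid=4, val=63

Found at index 4


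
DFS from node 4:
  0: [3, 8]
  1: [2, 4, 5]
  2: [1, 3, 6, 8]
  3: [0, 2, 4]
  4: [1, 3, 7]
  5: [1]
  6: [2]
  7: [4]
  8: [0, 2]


Visit 4, push [7, 3, 1]
Visit 1, push [5, 2]
Visit 2, push [8, 6, 3]
Visit 3, push [0]
Visit 0, push [8]
Visit 8, push []
Visit 6, push []
Visit 5, push []
Visit 7, push []

DFS order: [4, 1, 2, 3, 0, 8, 6, 5, 7]


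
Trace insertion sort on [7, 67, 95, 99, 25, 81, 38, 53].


Initial: [7, 67, 95, 99, 25, 81, 38, 53]
Insert 67: [7, 67, 95, 99, 25, 81, 38, 53]
Insert 95: [7, 67, 95, 99, 25, 81, 38, 53]
Insert 99: [7, 67, 95, 99, 25, 81, 38, 53]
Insert 25: [7, 25, 67, 95, 99, 81, 38, 53]
Insert 81: [7, 25, 67, 81, 95, 99, 38, 53]
Insert 38: [7, 25, 38, 67, 81, 95, 99, 53]
Insert 53: [7, 25, 38, 53, 67, 81, 95, 99]

Sorted: [7, 25, 38, 53, 67, 81, 95, 99]


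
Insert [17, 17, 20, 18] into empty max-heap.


Insert 17: [17]
Insert 17: [17, 17]
Insert 20: [20, 17, 17]
Insert 18: [20, 18, 17, 17]

Final heap: [20, 18, 17, 17]


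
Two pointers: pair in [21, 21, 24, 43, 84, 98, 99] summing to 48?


lo=0(21)+hi=6(99)=120
lo=0(21)+hi=5(98)=119
lo=0(21)+hi=4(84)=105
lo=0(21)+hi=3(43)=64
lo=0(21)+hi=2(24)=45
lo=1(21)+hi=2(24)=45

No pair found


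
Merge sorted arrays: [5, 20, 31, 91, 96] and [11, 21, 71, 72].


Take 5 from A
Take 11 from B
Take 20 from A
Take 21 from B
Take 31 from A
Take 71 from B
Take 72 from B

Merged: [5, 11, 20, 21, 31, 71, 72, 91, 96]


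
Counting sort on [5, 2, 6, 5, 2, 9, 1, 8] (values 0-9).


Input: [5, 2, 6, 5, 2, 9, 1, 8]
Counts: [0, 1, 2, 0, 0, 2, 1, 0, 1, 1]

Sorted: [1, 2, 2, 5, 5, 6, 8, 9]
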